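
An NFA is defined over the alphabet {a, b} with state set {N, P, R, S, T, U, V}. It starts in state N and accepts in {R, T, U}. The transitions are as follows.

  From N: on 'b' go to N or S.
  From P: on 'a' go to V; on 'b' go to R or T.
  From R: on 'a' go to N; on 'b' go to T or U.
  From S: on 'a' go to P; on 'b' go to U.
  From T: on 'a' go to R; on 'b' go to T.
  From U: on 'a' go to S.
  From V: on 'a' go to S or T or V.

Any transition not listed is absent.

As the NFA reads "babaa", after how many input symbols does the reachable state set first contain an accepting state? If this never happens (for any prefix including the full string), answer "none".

3

Start in {N}.
Read 'b': N→{N, S}; now {N, S}.
Read 'a': N→∅, S→{P}; now {P}.
Read 'b': P→{R, T}; now {R, T}.
None of the earlier sets intersect F, but {R, T} does.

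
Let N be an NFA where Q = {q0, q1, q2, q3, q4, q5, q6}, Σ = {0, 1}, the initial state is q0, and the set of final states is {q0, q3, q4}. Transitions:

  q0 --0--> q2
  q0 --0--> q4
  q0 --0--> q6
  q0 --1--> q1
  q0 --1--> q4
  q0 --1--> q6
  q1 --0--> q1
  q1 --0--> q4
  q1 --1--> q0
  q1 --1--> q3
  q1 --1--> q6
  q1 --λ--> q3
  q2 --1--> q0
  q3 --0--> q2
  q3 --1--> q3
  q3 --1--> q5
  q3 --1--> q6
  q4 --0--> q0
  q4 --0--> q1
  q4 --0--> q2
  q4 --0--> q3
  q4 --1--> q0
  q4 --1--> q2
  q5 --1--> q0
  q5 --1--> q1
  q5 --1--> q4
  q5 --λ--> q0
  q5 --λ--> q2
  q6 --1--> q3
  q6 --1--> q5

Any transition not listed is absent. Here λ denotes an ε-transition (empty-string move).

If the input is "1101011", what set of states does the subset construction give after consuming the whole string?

{q0, q1, q2, q3, q4, q5, q6}

Start in {q0}.
Read '1': {q0} → {q1, q3, q4, q6}.
Read '1': {q1, q3, q4, q6} → {q0, q2, q3, q5, q6}.
Read '0': {q0, q2, q3, q5, q6} → {q2, q4, q6}.
Read '1': {q2, q4, q6} → {q0, q2, q3, q5}.
Read '0': {q0, q2, q3, q5} → {q2, q4, q6}.
Read '1': {q2, q4, q6} → {q0, q2, q3, q5}.
Read '1': {q0, q2, q3, q5} → {q0, q1, q2, q3, q4, q5, q6}.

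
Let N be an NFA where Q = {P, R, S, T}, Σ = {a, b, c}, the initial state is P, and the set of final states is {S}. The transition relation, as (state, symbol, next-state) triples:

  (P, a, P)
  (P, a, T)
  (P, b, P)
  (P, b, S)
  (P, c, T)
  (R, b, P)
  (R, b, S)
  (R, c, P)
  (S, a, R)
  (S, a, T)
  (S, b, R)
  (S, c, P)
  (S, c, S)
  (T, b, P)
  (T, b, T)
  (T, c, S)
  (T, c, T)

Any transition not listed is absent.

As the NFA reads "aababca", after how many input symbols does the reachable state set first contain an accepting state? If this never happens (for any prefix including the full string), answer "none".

Start in {P}.
Read 'a': {P} → {P, T}.
Read 'a': {P, T} → {P, T}.
Read 'b': {P, T} → {P, S, T}.
None of the earlier sets intersect F, but {P, S, T} does.

3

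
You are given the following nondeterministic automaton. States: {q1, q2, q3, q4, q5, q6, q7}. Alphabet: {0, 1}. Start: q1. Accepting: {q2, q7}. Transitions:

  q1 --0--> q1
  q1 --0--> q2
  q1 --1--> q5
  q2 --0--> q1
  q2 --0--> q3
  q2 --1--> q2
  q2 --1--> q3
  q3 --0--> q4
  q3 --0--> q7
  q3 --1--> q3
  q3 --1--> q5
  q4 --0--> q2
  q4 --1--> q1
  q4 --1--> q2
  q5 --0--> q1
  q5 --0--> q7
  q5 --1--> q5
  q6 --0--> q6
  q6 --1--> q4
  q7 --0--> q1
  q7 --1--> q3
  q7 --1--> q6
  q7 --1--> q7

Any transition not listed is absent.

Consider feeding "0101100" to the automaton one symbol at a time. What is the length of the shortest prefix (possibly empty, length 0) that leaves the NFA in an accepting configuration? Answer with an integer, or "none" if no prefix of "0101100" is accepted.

1

Start in {q1}.
Read '0': q1→{q1, q2}; now {q1, q2}.
None of the earlier sets intersect F, but {q1, q2} does.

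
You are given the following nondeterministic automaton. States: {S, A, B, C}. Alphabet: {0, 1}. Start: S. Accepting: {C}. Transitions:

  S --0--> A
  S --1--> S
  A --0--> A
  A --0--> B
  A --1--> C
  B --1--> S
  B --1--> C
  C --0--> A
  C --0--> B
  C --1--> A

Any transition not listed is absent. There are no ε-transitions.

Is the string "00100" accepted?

Start in {S}.
Read '0': S→{A}; now {A}.
Read '0': A→{A, B}; now {A, B}.
Read '1': A→{C}, B→{S, C}; now {S, C}.
Read '0': S→{A}, C→{A, B}; now {A, B}.
Read '0': A→{A, B}, B→∅; now {A, B}.
The final set {A, B} contains no accepting state.

No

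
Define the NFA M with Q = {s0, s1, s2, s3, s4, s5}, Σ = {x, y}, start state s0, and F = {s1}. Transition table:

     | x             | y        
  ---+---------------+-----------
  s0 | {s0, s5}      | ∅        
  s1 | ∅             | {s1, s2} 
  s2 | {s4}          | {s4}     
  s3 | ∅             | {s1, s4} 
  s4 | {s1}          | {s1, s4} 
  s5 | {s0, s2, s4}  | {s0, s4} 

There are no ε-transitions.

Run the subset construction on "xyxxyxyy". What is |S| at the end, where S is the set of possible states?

Start in {s0}.
Read 'x': {s0} → {s0, s5}.
Read 'y': {s0, s5} → {s0, s4}.
Read 'x': {s0, s4} → {s0, s1, s5}.
Read 'x': {s0, s1, s5} → {s0, s2, s4, s5}.
Read 'y': {s0, s2, s4, s5} → {s0, s1, s4}.
Read 'x': {s0, s1, s4} → {s0, s1, s5}.
Read 'y': {s0, s1, s5} → {s0, s1, s2, s4}.
Read 'y': {s0, s1, s2, s4} → {s1, s2, s4}.
That set has 3 states.

3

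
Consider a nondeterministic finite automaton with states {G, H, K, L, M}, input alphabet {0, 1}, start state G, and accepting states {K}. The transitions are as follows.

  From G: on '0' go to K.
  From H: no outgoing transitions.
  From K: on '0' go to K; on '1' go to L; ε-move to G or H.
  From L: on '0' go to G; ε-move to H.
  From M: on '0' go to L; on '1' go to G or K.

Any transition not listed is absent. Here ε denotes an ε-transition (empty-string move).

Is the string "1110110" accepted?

No

Start in {G}.
Read '1': G→∅; now ∅.
The set is empty and remains empty for the remaining 6 symbols.
The final set ∅ contains no accepting state.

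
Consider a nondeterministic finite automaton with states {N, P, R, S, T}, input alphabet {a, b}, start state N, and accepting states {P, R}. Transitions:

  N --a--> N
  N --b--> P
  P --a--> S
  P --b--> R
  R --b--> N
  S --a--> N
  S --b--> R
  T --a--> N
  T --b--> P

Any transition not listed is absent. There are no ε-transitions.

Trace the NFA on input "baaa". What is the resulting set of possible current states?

Start in {N}.
Read 'b': N→{P}; now {P}.
Read 'a': P→{S}; now {S}.
Read 'a': S→{N}; now {N}.
Read 'a': N→{N}; now {N}.

{N}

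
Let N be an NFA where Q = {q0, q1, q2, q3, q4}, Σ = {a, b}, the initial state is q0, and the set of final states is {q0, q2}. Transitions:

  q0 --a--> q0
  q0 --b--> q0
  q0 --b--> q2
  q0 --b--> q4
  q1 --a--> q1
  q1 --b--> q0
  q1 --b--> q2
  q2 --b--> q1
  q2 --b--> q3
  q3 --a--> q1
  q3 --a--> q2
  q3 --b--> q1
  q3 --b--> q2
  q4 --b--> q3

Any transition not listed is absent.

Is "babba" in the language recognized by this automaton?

Start in {q0}.
Read 'b': q0→{q0, q2, q4}; now {q0, q2, q4}.
Read 'a': q0→{q0}, q2→∅, q4→∅; now {q0}.
Read 'b': q0→{q0, q2, q4}; now {q0, q2, q4}.
Read 'b': q0→{q0, q2, q4}, q2→{q1, q3}, q4→{q3}; now {q0, q1, q2, q3, q4}.
Read 'a': q0→{q0}, q1→{q1}, q2→∅, q3→{q1, q2}, q4→∅; now {q0, q1, q2}.
The final set {q0, q1, q2} contains the accepting states q0, q2.

Yes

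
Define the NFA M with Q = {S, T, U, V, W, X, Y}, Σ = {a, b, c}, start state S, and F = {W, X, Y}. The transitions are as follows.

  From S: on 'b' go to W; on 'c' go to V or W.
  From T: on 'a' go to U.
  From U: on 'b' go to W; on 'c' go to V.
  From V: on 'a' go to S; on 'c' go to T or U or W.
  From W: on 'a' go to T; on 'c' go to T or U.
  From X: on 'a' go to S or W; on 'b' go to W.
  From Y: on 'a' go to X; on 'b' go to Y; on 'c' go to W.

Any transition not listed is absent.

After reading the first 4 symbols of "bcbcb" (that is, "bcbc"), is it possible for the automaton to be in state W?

Start in {S}.
Read 'b': S→{W}; now {W}.
Read 'c': W→{T, U}; now {T, U}.
Read 'b': T→∅, U→{W}; now {W}.
Read 'c': W→{T, U}; now {T, U}.
State W is not in {T, U}.

No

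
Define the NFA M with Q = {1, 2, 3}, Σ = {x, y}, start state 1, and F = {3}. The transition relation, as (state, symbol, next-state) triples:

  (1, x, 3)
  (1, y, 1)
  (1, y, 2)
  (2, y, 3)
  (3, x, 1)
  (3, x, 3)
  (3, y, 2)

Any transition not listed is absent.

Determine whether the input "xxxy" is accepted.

Start in {1}.
Read 'x': 1→{3}; now {3}.
Read 'x': 3→{1, 3}; now {1, 3}.
Read 'x': 1→{3}, 3→{1, 3}; now {1, 3}.
Read 'y': 1→{1, 2}, 3→{2}; now {1, 2}.
The final set {1, 2} contains no accepting state.

No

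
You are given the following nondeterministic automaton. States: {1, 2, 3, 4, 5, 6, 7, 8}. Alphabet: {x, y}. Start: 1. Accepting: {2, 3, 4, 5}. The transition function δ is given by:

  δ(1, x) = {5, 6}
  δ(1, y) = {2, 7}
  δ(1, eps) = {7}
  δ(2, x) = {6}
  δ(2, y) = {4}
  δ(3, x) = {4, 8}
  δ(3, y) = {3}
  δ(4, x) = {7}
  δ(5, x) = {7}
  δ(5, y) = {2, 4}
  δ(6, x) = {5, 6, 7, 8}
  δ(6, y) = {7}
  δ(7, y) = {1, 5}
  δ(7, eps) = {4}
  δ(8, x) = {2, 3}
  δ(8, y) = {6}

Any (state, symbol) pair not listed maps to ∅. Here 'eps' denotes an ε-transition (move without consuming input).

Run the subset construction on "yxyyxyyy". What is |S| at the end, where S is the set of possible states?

Start: ε-closure({1}) = {1, 4, 7}.
Read 'y': {1, 4, 7} → {1, 2, 4, 5, 7}.
Read 'x': {1, 2, 4, 5, 7} → {4, 5, 6, 7}.
Read 'y': {4, 5, 6, 7} → {1, 2, 4, 5, 7}.
Read 'y': {1, 2, 4, 5, 7} → {1, 2, 4, 5, 7}.
Read 'x': {1, 2, 4, 5, 7} → {4, 5, 6, 7}.
Read 'y': {4, 5, 6, 7} → {1, 2, 4, 5, 7}.
Read 'y': {1, 2, 4, 5, 7} → {1, 2, 4, 5, 7}.
Read 'y': {1, 2, 4, 5, 7} → {1, 2, 4, 5, 7}.
That set has 5 states.

5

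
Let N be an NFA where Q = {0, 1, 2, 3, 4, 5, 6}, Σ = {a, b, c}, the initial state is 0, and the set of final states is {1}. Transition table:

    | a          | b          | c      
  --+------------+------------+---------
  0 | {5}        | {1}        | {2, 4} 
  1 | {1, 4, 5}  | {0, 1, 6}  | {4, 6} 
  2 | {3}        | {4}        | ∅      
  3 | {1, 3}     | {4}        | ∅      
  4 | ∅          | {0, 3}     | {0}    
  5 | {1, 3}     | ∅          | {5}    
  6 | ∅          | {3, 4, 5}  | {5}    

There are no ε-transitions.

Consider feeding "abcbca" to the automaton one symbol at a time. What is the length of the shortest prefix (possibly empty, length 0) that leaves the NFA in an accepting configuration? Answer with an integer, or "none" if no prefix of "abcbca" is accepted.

Start in {0}.
Read 'a': 0→{5}; now {5}.
Read 'b': 5→∅; now ∅.
The set is empty and remains empty for the remaining 4 symbols.
No reachable set along the way intersects F.

none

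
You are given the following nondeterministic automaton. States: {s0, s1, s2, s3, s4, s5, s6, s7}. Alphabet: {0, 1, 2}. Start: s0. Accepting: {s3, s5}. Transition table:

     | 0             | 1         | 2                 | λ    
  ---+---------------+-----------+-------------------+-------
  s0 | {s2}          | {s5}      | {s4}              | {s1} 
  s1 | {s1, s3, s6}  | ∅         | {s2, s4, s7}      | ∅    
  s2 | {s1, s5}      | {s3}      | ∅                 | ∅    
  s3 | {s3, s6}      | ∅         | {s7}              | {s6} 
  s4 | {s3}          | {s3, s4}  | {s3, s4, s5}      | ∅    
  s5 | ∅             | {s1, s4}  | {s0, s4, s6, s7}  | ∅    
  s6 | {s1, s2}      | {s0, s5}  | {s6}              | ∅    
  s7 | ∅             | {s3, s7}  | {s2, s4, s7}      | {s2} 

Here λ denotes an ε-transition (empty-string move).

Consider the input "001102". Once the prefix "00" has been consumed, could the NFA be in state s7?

Start: ε-closure({s0}) = {s0, s1}.
Read '0': s0→{s2}, s1→{s1, s3, s6}; now {s1, s2, s3, s6}.
Read '0': s1→{s1, s3, s6}, s2→{s1, s5}, s3→{s3, s6}, s6→{s1, s2}; now {s1, s2, s3, s5, s6}.
State s7 is not in {s1, s2, s3, s5, s6}.

No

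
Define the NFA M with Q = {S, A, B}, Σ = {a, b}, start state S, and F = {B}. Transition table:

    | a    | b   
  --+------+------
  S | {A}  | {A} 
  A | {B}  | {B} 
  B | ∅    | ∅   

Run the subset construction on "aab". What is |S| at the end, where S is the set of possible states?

0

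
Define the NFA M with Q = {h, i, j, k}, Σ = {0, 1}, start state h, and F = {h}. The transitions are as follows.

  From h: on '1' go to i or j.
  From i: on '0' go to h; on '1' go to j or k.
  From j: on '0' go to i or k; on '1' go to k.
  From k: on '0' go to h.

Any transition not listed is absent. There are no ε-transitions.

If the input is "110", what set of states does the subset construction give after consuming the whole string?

Start in {h}.
Read '1': {h} → {i, j}.
Read '1': {i, j} → {j, k}.
Read '0': {j, k} → {h, i, k}.

{h, i, k}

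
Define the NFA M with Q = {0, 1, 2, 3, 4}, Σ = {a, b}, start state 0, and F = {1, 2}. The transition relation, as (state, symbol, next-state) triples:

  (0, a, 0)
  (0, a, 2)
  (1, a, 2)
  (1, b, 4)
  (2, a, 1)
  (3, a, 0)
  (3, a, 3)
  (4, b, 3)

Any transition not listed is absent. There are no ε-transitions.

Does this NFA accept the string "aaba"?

No

Start in {0}.
Read 'a': 0→{0, 2}; now {0, 2}.
Read 'a': 0→{0, 2}, 2→{1}; now {0, 1, 2}.
Read 'b': 0→∅, 1→{4}, 2→∅; now {4}.
Read 'a': 4→∅; now ∅.
The final set ∅ contains no accepting state.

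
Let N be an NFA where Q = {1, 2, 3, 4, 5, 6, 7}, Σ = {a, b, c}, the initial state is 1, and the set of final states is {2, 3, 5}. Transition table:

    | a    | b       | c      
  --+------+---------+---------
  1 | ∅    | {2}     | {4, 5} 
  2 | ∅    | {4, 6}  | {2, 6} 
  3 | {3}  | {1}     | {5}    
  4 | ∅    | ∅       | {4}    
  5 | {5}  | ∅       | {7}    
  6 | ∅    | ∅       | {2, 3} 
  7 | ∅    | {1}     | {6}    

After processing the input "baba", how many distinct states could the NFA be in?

0

Start in {1}.
Read 'b': 1→{2}; now {2}.
Read 'a': 2→∅; now ∅.
The set is empty and remains empty for the remaining 2 symbols.
That set has 0 states.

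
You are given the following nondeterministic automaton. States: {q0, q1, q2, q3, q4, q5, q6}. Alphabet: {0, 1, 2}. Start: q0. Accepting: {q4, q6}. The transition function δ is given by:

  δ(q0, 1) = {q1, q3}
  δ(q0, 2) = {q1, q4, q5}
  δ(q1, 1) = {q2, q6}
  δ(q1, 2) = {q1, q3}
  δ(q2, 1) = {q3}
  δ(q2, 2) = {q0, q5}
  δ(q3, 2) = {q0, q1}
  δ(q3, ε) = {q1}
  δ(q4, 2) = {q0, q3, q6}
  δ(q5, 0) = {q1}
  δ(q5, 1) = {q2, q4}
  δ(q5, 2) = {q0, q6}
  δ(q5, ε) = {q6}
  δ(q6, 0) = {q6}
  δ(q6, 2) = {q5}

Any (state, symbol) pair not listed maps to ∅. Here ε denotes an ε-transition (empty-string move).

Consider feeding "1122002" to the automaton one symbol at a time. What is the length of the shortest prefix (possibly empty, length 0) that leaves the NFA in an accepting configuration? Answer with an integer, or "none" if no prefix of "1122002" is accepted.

Start in {q0}.
Read '1': q0→{q1, q3}; now {q1, q3}.
Read '1': q1→{q2, q6}, q3→∅; now {q2, q6}.
None of the earlier sets intersect F, but {q2, q6} does.

2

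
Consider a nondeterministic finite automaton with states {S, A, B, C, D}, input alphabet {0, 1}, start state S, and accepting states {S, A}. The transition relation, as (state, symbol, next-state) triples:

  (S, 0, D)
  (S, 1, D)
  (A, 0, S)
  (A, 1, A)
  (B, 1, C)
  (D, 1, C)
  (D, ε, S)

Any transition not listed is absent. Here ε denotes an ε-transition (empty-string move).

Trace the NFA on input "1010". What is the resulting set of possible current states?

{S, D}

Start in {S}.
Read '1': {S} → {S, D}.
Read '0': {S, D} → {S, D}.
Read '1': {S, D} → {S, C, D}.
Read '0': {S, C, D} → {S, D}.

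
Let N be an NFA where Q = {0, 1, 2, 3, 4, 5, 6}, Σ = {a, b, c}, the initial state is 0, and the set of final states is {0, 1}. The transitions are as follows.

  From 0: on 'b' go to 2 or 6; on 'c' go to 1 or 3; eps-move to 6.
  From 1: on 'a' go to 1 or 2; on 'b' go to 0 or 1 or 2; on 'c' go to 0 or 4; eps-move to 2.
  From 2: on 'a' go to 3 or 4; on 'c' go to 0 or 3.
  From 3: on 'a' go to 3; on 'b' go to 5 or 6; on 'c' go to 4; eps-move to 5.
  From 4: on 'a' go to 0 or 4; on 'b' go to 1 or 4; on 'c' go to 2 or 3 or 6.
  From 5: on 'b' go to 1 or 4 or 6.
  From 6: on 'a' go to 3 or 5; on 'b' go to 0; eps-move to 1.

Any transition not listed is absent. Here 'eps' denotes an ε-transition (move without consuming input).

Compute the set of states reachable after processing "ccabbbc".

{0, 1, 2, 3, 4, 5, 6}

Start: ε-closure({0}) = {0, 1, 2, 6}.
Read 'c': 0→{1, 3}, 1→{0, 4}, 2→{0, 3}, 6→∅; union {0, 1, 3, 4}; ε-closure = {0, 1, 2, 3, 4, 5, 6}.
Read 'c': 0→{1, 3}, 1→{0, 4}, 2→{0, 3}, 3→{4}, 4→{2, 3, 6}, 5→∅, 6→∅; union {0, 1, 2, 3, 4, 6}; ε-closure = {0, 1, 2, 3, 4, 5, 6}.
Read 'a': 0→∅, 1→{1, 2}, 2→{3, 4}, 3→{3}, 4→{0, 4}, 5→∅, 6→{3, 5}; union {0, 1, 2, 3, 4, 5}; ε-closure = {0, 1, 2, 3, 4, 5, 6}.
Read 'b': 0→{2, 6}, 1→{0, 1, 2}, 2→∅, 3→{5, 6}, 4→{1, 4}, 5→{1, 4, 6}, 6→{0}; now {0, 1, 2, 4, 5, 6}.
Read 'b': 0→{2, 6}, 1→{0, 1, 2}, 2→∅, 4→{1, 4}, 5→{1, 4, 6}, 6→{0}; now {0, 1, 2, 4, 6}.
Read 'b': 0→{2, 6}, 1→{0, 1, 2}, 2→∅, 4→{1, 4}, 6→{0}; now {0, 1, 2, 4, 6}.
Read 'c': 0→{1, 3}, 1→{0, 4}, 2→{0, 3}, 4→{2, 3, 6}, 6→∅; union {0, 1, 2, 3, 4, 6}; ε-closure = {0, 1, 2, 3, 4, 5, 6}.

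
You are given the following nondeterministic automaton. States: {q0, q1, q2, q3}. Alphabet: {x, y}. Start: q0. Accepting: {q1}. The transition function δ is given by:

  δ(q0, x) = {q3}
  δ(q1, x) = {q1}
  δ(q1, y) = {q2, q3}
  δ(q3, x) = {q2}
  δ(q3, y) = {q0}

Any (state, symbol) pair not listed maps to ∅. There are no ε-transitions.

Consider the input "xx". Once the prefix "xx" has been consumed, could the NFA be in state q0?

No

Start in {q0}.
Read 'x': q0→{q3}; now {q3}.
Read 'x': q3→{q2}; now {q2}.
State q0 is not in {q2}.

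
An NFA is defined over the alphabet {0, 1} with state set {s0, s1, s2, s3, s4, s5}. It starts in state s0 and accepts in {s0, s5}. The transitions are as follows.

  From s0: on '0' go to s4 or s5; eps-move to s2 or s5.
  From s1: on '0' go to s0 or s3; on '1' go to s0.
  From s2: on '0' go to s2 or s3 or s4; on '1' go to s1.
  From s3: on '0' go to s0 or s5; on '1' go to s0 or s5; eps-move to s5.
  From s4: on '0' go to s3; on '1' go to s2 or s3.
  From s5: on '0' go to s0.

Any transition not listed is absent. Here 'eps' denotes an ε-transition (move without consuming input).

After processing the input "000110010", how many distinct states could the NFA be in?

Start: ε-closure({s0}) = {s0, s2, s5}.
Read '0': s0→{s4, s5}, s2→{s2, s3, s4}, s5→{s0}; now {s0, s2, s3, s4, s5}.
Read '0': s0→{s4, s5}, s2→{s2, s3, s4}, s3→{s0, s5}, s4→{s3}, s5→{s0}; now {s0, s2, s3, s4, s5}.
Read '0': s0→{s4, s5}, s2→{s2, s3, s4}, s3→{s0, s5}, s4→{s3}, s5→{s0}; now {s0, s2, s3, s4, s5}.
Read '1': s0→∅, s2→{s1}, s3→{s0, s5}, s4→{s2, s3}, s5→∅; now {s0, s1, s2, s3, s5}.
Read '1': s0→∅, s1→{s0}, s2→{s1}, s3→{s0, s5}, s5→∅; union {s0, s1, s5}; ε-closure = {s0, s1, s2, s5}.
Read '0': s0→{s4, s5}, s1→{s0, s3}, s2→{s2, s3, s4}, s5→{s0}; now {s0, s2, s3, s4, s5}.
Read '0': s0→{s4, s5}, s2→{s2, s3, s4}, s3→{s0, s5}, s4→{s3}, s5→{s0}; now {s0, s2, s3, s4, s5}.
Read '1': s0→∅, s2→{s1}, s3→{s0, s5}, s4→{s2, s3}, s5→∅; now {s0, s1, s2, s3, s5}.
Read '0': s0→{s4, s5}, s1→{s0, s3}, s2→{s2, s3, s4}, s3→{s0, s5}, s5→{s0}; now {s0, s2, s3, s4, s5}.
That set has 5 states.

5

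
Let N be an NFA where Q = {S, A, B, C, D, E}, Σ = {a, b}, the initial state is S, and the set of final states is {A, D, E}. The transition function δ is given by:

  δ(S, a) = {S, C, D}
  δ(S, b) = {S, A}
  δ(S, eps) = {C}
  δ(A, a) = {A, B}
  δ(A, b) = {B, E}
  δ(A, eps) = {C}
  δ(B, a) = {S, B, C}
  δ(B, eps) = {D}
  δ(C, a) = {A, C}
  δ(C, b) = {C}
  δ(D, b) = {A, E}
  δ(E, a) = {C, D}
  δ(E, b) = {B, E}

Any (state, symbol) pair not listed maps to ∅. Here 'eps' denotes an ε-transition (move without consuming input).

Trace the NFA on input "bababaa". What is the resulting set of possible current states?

{S, A, B, C, D}

Start: ε-closure({S}) = {S, C}.
Read 'b': S→{S, A}, C→{C}; now {S, A, C}.
Read 'a': S→{S, C, D}, A→{A, B}, C→{A, C}; now {S, A, B, C, D}.
Read 'b': S→{S, A}, A→{B, E}, B→∅, C→{C}, D→{A, E}; union {S, A, B, C, E}; ε-closure = {S, A, B, C, D, E}.
Read 'a': S→{S, C, D}, A→{A, B}, B→{S, B, C}, C→{A, C}, D→∅, E→{C, D}; now {S, A, B, C, D}.
Read 'b': S→{S, A}, A→{B, E}, B→∅, C→{C}, D→{A, E}; union {S, A, B, C, E}; ε-closure = {S, A, B, C, D, E}.
Read 'a': S→{S, C, D}, A→{A, B}, B→{S, B, C}, C→{A, C}, D→∅, E→{C, D}; now {S, A, B, C, D}.
Read 'a': S→{S, C, D}, A→{A, B}, B→{S, B, C}, C→{A, C}, D→∅; now {S, A, B, C, D}.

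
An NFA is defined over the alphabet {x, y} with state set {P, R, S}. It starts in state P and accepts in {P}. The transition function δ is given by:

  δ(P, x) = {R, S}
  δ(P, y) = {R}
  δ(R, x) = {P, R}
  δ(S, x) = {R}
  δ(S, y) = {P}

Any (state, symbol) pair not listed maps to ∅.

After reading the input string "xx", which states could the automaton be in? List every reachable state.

{P, R}

Start in {P}.
Read 'x': {P} → {R, S}.
Read 'x': {R, S} → {P, R}.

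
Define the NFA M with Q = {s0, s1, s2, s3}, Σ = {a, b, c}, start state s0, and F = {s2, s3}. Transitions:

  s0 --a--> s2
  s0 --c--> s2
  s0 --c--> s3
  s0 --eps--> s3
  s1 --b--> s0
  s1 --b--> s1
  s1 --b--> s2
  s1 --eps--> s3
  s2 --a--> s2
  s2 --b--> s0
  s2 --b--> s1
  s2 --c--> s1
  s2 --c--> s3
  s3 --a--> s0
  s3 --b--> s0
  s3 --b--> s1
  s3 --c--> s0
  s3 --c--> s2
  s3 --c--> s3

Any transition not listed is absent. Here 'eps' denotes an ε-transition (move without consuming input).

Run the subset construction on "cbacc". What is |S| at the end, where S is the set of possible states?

4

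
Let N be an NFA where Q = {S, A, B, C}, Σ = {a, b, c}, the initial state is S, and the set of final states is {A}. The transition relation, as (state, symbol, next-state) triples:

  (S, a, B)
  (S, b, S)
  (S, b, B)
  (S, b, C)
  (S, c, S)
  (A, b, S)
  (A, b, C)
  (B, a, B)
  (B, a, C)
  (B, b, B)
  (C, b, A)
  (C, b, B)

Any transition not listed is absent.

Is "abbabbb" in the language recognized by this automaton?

Start in {S}.
Read 'a': {S} → {B}.
Read 'b': {B} → {B}.
Read 'b': {B} → {B}.
Read 'a': {B} → {B, C}.
Read 'b': {B, C} → {A, B}.
Read 'b': {A, B} → {S, B, C}.
Read 'b': {S, B, C} → {S, A, B, C}.
The final set {S, A, B, C} contains the accepting state A.

Yes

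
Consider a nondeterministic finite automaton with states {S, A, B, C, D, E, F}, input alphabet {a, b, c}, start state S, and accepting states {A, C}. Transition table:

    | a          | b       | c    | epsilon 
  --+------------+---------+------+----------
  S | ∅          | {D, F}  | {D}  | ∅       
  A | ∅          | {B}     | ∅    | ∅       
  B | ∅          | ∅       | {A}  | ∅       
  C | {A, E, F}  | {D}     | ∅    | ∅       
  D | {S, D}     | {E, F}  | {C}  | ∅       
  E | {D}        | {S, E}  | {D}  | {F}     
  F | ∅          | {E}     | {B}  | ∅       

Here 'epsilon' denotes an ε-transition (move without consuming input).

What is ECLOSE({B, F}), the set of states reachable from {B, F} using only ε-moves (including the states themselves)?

{B, F}

Begin with {B, F}.
No ε-moves leave this set, so the closure equals the set itself.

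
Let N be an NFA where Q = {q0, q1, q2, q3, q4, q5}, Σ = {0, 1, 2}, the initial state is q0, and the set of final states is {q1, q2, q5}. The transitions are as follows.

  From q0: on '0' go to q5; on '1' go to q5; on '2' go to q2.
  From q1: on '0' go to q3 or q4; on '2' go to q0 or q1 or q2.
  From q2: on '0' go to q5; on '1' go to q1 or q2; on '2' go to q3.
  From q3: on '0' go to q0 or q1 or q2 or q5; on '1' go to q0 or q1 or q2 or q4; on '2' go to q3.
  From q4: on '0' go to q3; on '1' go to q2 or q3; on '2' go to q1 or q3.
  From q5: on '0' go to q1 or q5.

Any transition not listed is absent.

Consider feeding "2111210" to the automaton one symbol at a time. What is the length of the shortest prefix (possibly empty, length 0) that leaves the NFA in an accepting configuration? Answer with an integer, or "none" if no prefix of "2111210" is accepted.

Start in {q0}.
Read '2': {q0} → {q2}.
None of the earlier sets intersect F, but {q2} does.

1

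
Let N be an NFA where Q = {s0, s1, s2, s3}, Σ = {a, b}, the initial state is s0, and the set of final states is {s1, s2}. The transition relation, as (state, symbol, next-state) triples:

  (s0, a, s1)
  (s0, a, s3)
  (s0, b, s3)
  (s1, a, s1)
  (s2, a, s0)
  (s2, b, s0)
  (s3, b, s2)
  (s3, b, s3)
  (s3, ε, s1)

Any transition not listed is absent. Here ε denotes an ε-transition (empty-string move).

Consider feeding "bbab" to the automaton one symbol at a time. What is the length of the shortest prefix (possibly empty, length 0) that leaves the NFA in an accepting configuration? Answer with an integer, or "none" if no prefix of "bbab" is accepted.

1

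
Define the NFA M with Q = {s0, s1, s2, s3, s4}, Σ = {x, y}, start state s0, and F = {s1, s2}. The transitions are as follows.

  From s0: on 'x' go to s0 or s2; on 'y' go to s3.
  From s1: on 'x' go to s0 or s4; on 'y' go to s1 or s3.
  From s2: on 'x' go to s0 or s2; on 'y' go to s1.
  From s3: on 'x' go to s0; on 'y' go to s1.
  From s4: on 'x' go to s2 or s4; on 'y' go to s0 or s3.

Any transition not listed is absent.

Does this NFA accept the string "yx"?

No

Start in {s0}.
Read 'y': {s0} → {s3}.
Read 'x': {s3} → {s0}.
The final set {s0} contains no accepting state.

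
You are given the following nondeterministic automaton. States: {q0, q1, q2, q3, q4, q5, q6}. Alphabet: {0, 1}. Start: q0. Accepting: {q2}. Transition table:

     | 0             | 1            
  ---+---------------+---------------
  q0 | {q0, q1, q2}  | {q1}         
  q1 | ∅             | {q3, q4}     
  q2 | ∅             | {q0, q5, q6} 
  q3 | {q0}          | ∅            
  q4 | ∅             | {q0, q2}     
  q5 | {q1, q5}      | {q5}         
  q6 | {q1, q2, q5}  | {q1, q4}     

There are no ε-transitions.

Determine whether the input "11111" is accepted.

No

Start in {q0}.
Read '1': {q0} → {q1}.
Read '1': {q1} → {q3, q4}.
Read '1': {q3, q4} → {q0, q2}.
Read '1': {q0, q2} → {q0, q1, q5, q6}.
Read '1': {q0, q1, q5, q6} → {q1, q3, q4, q5}.
The final set {q1, q3, q4, q5} contains no accepting state.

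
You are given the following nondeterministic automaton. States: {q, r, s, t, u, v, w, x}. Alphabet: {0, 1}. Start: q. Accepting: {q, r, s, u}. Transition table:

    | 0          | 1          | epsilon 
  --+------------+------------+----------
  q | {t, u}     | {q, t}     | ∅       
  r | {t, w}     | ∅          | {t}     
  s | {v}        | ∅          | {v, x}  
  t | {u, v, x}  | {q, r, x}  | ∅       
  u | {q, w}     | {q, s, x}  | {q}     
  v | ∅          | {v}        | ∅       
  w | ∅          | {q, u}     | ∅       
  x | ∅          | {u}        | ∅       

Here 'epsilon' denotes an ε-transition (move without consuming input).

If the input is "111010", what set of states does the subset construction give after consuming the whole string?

{q, t, u, v, w, x}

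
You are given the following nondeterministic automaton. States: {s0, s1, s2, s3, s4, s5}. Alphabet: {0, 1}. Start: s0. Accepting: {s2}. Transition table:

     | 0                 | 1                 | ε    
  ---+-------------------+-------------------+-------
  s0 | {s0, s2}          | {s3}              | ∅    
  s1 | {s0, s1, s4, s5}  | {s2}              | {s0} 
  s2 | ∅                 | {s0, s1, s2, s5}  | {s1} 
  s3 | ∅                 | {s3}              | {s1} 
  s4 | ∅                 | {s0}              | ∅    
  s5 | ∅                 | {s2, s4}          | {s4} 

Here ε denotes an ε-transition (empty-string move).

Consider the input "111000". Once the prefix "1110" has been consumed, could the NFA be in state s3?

Start in {s0}.
Read '1': s0→{s3}; union {s3}; ε-closure = {s0, s1, s3}.
Read '1': s0→{s3}, s1→{s2}, s3→{s3}; union {s2, s3}; ε-closure = {s0, s1, s2, s3}.
Read '1': s0→{s3}, s1→{s2}, s2→{s0, s1, s2, s5}, s3→{s3}; union {s0, s1, s2, s3, s5}; ε-closure = {s0, s1, s2, s3, s4, s5}.
Read '0': s0→{s0, s2}, s1→{s0, s1, s4, s5}, s2→∅, s3→∅, s4→∅, s5→∅; now {s0, s1, s2, s4, s5}.
State s3 is not in {s0, s1, s2, s4, s5}.

No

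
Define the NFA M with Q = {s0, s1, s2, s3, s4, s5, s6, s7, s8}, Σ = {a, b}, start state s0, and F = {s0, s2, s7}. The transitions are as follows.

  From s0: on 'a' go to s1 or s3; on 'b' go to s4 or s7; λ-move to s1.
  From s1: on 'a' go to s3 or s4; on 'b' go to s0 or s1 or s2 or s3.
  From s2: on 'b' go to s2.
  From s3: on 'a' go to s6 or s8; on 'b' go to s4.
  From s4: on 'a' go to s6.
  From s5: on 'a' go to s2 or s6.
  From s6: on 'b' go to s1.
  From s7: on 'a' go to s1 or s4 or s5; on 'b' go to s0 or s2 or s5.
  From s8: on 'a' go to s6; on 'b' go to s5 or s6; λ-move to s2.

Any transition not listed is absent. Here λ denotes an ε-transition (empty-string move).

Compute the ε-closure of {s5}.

{s5}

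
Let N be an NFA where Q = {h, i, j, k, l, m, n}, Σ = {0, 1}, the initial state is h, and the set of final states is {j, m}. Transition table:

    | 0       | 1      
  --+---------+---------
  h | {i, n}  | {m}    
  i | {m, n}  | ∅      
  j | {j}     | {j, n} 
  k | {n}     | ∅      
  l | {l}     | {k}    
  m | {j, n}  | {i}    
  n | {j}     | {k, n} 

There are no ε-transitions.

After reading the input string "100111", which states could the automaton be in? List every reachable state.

Start in {h}.
Read '1': {h} → {m}.
Read '0': {m} → {j, n}.
Read '0': {j, n} → {j}.
Read '1': {j} → {j, n}.
Read '1': {j, n} → {j, k, n}.
Read '1': {j, k, n} → {j, k, n}.

{j, k, n}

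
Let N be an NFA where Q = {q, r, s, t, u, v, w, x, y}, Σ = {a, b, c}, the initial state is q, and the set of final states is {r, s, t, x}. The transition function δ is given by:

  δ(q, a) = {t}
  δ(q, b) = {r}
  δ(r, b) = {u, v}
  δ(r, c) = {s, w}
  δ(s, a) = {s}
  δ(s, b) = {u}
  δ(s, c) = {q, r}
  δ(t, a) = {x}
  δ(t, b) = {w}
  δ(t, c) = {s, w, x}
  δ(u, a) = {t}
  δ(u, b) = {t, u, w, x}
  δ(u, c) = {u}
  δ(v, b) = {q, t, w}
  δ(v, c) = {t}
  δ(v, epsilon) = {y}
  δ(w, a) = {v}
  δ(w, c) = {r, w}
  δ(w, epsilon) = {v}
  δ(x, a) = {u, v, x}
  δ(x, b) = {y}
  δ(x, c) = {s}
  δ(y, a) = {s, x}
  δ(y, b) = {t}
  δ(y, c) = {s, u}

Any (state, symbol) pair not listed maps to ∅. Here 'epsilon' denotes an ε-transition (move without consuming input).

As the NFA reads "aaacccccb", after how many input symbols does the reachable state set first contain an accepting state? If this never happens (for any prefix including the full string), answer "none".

Start in {q}.
Read 'a': q→{t}; now {t}.
None of the earlier sets intersect F, but {t} does.

1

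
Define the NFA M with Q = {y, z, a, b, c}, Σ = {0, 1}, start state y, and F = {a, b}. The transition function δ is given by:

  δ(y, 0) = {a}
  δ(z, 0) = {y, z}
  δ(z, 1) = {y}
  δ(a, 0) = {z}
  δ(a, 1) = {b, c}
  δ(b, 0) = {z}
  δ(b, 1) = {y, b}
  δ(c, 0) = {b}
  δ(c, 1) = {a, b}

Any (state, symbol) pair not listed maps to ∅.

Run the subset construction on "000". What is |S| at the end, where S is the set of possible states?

2

Start in {y}.
Read '0': y→{a}; now {a}.
Read '0': a→{z}; now {z}.
Read '0': z→{y, z}; now {y, z}.
That set has 2 states.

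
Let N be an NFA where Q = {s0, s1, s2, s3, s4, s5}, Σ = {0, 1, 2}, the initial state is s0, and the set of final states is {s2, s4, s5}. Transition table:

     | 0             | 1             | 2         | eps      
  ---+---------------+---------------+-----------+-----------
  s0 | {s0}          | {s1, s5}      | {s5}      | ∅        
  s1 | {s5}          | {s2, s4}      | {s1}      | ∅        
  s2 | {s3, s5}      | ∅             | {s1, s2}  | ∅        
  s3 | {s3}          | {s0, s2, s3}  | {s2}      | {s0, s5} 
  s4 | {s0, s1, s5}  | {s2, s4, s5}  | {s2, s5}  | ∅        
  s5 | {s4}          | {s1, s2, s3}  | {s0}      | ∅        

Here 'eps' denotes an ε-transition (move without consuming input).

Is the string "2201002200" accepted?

Start in {s0}.
Read '2': {s0} → {s5}.
Read '2': {s5} → {s0}.
Read '0': {s0} → {s0}.
Read '1': {s0} → {s1, s5}.
Read '0': {s1, s5} → {s4, s5}.
Read '0': {s4, s5} → {s0, s1, s4, s5}.
Read '2': {s0, s1, s4, s5} → {s0, s1, s2, s5}.
Read '2': {s0, s1, s2, s5} → {s0, s1, s2, s5}.
Read '0': {s0, s1, s2, s5} → {s0, s3, s4, s5}.
Read '0': {s0, s3, s4, s5} → {s0, s1, s3, s4, s5}.
The final set {s0, s1, s3, s4, s5} contains the accepting states s4, s5.

Yes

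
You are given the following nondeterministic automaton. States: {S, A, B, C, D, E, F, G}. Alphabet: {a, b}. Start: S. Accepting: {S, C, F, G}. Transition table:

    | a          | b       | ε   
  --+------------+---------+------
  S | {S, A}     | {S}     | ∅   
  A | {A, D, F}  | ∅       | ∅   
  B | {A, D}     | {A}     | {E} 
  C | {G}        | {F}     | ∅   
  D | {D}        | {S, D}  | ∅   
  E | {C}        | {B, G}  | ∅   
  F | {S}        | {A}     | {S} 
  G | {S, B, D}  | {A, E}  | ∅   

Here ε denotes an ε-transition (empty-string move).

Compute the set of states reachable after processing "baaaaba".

{S, A, D, F}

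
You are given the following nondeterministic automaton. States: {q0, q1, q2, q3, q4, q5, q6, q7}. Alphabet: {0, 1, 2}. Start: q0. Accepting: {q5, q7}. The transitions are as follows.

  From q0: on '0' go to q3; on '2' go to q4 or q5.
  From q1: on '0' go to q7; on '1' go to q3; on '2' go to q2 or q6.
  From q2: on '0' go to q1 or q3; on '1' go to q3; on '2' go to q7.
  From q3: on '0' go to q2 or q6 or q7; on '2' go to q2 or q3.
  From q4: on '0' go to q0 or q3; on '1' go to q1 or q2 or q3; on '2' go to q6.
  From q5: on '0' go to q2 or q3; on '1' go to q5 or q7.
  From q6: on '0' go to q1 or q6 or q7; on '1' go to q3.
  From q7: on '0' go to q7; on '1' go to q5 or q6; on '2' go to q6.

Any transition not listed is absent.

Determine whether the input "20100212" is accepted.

No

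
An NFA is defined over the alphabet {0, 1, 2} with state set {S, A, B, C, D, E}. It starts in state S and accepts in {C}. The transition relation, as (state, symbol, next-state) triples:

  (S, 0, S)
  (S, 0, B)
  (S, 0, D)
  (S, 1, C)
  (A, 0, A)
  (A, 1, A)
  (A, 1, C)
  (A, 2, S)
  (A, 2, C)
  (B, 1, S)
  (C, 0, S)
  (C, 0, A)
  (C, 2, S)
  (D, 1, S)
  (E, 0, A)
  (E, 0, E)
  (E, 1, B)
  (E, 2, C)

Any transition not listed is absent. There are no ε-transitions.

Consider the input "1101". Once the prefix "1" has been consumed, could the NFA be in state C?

Start in {S}.
Read '1': {S} → {C}.
State C is in {C}.

Yes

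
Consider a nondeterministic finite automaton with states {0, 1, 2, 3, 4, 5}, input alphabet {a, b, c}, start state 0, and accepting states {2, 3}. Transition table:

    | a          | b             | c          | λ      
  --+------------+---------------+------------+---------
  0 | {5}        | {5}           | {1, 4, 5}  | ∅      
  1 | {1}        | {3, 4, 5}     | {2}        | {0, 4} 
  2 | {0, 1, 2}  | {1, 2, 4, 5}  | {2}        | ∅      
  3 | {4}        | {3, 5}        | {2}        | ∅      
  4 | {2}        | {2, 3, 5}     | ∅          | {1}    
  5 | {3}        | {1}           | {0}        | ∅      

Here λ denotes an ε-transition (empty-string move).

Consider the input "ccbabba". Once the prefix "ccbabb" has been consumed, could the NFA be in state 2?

Start in {0}.
Read 'c': 0→{1, 4, 5}; union {1, 4, 5}; ε-closure = {0, 1, 4, 5}.
Read 'c': 0→{1, 4, 5}, 1→{2}, 4→∅, 5→{0}; now {0, 1, 2, 4, 5}.
Read 'b': 0→{5}, 1→{3, 4, 5}, 2→{1, 2, 4, 5}, 4→{2, 3, 5}, 5→{1}; union {1, 2, 3, 4, 5}; ε-closure = {0, 1, 2, 3, 4, 5}.
Read 'a': 0→{5}, 1→{1}, 2→{0, 1, 2}, 3→{4}, 4→{2}, 5→{3}; now {0, 1, 2, 3, 4, 5}.
Read 'b': 0→{5}, 1→{3, 4, 5}, 2→{1, 2, 4, 5}, 3→{3, 5}, 4→{2, 3, 5}, 5→{1}; union {1, 2, 3, 4, 5}; ε-closure = {0, 1, 2, 3, 4, 5}.
Read 'b': 0→{5}, 1→{3, 4, 5}, 2→{1, 2, 4, 5}, 3→{3, 5}, 4→{2, 3, 5}, 5→{1}; union {1, 2, 3, 4, 5}; ε-closure = {0, 1, 2, 3, 4, 5}.
State 2 is in {0, 1, 2, 3, 4, 5}.

Yes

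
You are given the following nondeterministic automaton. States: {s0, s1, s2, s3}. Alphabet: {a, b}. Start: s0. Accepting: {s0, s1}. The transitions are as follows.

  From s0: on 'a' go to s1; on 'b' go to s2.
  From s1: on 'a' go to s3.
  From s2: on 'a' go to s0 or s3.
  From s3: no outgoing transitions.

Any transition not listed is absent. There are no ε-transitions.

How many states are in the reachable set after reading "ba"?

Start in {s0}.
Read 'b': {s0} → {s2}.
Read 'a': {s2} → {s0, s3}.
That set has 2 states.

2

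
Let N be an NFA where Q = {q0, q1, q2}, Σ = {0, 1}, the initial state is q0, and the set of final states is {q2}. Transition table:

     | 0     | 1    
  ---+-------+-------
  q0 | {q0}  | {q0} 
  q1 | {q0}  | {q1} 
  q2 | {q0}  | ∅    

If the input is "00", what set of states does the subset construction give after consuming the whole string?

{q0}

Start in {q0}.
Read '0': {q0} → {q0}.
Read '0': {q0} → {q0}.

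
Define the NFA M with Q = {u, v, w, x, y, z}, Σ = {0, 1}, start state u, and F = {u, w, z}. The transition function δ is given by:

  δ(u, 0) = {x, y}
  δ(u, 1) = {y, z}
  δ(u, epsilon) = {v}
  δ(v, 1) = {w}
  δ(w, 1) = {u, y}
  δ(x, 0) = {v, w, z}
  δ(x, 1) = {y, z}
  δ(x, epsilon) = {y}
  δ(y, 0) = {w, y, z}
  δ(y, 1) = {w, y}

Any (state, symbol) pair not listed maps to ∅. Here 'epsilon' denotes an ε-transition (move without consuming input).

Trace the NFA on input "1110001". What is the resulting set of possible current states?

{u, v, w, y}

Start: ε-closure({u}) = {u, v}.
Read '1': {u, v} → {w, y, z}.
Read '1': {w, y, z} → {u, v, w, y}.
Read '1': {u, v, w, y} → {u, v, w, y, z}.
Read '0': {u, v, w, y, z} → {w, x, y, z}.
Read '0': {w, x, y, z} → {v, w, y, z}.
Read '0': {v, w, y, z} → {w, y, z}.
Read '1': {w, y, z} → {u, v, w, y}.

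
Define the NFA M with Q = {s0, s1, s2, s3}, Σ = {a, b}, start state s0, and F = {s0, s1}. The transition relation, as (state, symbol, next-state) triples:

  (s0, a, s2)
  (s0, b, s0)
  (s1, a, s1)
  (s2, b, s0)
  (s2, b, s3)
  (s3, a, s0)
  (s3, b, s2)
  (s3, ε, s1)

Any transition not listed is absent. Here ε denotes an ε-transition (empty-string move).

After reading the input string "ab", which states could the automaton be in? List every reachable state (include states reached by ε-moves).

{s0, s1, s3}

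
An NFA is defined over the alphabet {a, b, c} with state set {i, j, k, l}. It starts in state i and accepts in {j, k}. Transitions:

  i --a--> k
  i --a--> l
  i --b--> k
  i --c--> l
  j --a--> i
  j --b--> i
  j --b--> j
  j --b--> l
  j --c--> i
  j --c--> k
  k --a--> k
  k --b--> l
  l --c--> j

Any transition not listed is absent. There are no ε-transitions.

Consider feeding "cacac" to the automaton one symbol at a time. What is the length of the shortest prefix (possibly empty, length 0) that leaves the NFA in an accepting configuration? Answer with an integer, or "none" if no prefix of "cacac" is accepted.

Start in {i}.
Read 'c': {i} → {l}.
Read 'a': {l} → ∅.
The set is empty and remains empty for the remaining 3 symbols.
No reachable set along the way intersects F.

none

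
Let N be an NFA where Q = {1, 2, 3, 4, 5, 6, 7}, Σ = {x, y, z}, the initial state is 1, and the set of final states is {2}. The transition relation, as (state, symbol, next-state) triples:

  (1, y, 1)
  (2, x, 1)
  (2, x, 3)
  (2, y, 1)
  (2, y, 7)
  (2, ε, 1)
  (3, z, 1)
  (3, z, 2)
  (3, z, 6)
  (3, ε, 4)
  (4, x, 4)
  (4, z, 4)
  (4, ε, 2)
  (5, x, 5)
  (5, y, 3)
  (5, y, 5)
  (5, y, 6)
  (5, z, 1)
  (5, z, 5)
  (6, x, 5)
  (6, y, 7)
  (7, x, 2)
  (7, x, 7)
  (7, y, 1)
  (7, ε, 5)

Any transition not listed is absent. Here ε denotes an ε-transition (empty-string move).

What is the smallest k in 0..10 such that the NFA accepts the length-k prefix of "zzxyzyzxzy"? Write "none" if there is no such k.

none

Start in {1}.
Read 'z': 1→∅; now ∅.
The set is empty and remains empty for the remaining 9 symbols.
No reachable set along the way intersects F.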